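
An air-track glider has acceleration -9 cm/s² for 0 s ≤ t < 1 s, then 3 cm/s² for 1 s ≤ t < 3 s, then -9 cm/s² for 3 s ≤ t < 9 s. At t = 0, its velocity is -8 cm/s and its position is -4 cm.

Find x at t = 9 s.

-272.5 cm

On each constant-a segment, Δv = aΔt and Δx = v₀Δt + ½aΔt²; chain segment to segment.
0–1 s: v starts -8 cm/s; Δx = -8·1 + ½·-9·1² = -12.5 cm; v ends -17 cm/s.
1–3 s: v starts -17 cm/s; Δx = -17·2 + ½·3·2² = -28 cm; v ends -11 cm/s.
3–9 s: v starts -11 cm/s; Δx = -11·6 + ½·-9·6² = -228 cm; v ends -65 cm/s.
x(9) = -4 + Σ Δx = -272.5 cm.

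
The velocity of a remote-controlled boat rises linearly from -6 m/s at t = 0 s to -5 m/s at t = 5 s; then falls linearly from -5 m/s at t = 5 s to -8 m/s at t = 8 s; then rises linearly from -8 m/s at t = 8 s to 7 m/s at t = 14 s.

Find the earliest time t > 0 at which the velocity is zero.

v changes sign on 8–14 s (from -8 to 7); the graph is linear there, so v = 0 at t = 8 + (8)·(14 − 8)/(7 − -8) = 11.2 s.

t = 11.2 s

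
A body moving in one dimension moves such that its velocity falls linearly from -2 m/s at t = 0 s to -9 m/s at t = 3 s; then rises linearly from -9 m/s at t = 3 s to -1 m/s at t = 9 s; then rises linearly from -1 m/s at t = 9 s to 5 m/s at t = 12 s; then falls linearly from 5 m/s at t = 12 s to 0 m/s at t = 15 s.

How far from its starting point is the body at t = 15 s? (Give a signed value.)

Net displacement equals the area under the velocity-time graph (areas below the axis count negative).
0–3 s: ½(-2 + -9)(3) = -16.5 m
3–9 s: ½(-9 + -1)(6) = -30 m
9–12 s: ½(-1 + 5)(3) = 6 m
12–15 s: ½(5 + 0)(3) = 7.5 m
Net displacement = -33 m

-33 m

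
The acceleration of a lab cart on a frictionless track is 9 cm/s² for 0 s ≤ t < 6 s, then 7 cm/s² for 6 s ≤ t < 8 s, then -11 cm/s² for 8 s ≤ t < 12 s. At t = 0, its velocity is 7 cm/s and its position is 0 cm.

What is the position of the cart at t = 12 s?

552 cm

On each constant-a segment, Δv = aΔt and Δx = v₀Δt + ½aΔt²; chain segment to segment.
0–6 s: v starts 7 cm/s; Δx = 7·6 + ½·9·6² = 204 cm; v ends 61 cm/s.
6–8 s: v starts 61 cm/s; Δx = 61·2 + ½·7·2² = 136 cm; v ends 75 cm/s.
8–12 s: v starts 75 cm/s; Δx = 75·4 + ½·-11·4² = 212 cm; v ends 31 cm/s.
x(12) = 0 + Σ Δx = 552 cm.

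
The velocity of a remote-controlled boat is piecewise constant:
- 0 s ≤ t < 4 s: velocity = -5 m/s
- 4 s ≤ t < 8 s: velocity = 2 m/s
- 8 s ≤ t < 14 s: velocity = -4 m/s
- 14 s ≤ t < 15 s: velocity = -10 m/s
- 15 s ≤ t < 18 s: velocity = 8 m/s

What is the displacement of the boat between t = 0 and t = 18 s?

Displacement is the signed area under the v-t curve.
0–4 s: -5 × 4 = -20 m
4–8 s: 2 × 4 = 8 m
8–14 s: -4 × 6 = -24 m
14–15 s: -10 × 1 = -10 m
15–18 s: 8 × 3 = 24 m
Net displacement = -22 m

-22 m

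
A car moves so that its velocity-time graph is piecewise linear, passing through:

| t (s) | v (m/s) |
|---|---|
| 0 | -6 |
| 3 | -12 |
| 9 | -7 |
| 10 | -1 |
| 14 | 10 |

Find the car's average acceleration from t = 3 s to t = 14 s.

Average acceleration = Δv/Δt = (10 − -12)/(14 − 3) = 2 m/s².

2 m/s²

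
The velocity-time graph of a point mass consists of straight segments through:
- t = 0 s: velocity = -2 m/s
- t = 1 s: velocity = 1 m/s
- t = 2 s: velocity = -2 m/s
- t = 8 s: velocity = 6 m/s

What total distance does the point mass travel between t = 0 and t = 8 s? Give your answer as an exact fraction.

50/3 m

Distance (not displacement) is the total path length: add the absolute areas under v-t.
0–1 s: v = 0 at t = 2/3 s; triangle areas 2/3 + 1/6 = 5/6 m
1–2 s: v = 0 at t = 4/3 s; triangle areas 1/6 + 2/3 = 5/6 m
2–8 s: v = 0 at t = 3.5 s; triangle areas 1.5 + 13.5 = 15 m
Total distance = 50/3 m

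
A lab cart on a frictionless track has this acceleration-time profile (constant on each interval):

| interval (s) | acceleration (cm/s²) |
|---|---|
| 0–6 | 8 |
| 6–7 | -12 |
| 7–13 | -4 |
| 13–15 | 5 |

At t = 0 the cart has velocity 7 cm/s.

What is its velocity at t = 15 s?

29 cm/s

Δv equals the area under the a-t graph; then v = v₀ + Δv.
0–6 s: 8 × 6 = 48 cm/s
6–7 s: -12 × 1 = -12 cm/s
7–13 s: -4 × 6 = -24 cm/s
13–15 s: 5 × 2 = 10 cm/s
Δv = 22 cm/s, so v(15) = 7 + (22) = 29 cm/s.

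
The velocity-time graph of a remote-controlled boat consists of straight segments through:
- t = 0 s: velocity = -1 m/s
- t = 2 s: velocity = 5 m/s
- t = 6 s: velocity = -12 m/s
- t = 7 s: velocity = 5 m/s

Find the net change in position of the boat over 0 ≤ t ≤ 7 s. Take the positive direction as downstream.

Displacement is the signed area under the v-t curve.
0–2 s: ½(-1 + 5)(2) = 4 m
2–6 s: ½(5 + -12)(4) = -14 m
6–7 s: ½(-12 + 5)(1) = -3.5 m
Net displacement = -13.5 m

-13.5 m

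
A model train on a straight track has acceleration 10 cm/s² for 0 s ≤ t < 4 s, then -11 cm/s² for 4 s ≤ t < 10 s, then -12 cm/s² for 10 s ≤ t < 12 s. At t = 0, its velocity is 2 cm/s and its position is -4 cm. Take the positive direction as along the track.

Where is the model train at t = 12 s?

On each constant-a segment, Δv = aΔt and Δx = v₀Δt + ½aΔt²; chain segment to segment.
0–4 s: v starts 2 cm/s; Δx = 2·4 + ½·10·4² = 88 cm; v ends 42 cm/s.
4–10 s: v starts 42 cm/s; Δx = 42·6 + ½·-11·6² = 54 cm; v ends -24 cm/s.
10–12 s: v starts -24 cm/s; Δx = -24·2 + ½·-12·2² = -72 cm; v ends -48 cm/s.
x(12) = -4 + Σ Δx = 66 cm.

66 cm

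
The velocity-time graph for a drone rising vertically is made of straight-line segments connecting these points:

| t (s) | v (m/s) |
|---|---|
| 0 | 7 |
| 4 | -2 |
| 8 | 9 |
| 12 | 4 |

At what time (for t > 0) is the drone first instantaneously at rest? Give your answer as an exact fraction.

t = 28/9 s

v changes sign on 0–4 s (from 7 to -2); the graph is linear there, so v = 0 at t = 0 + (-7)·(4 − 0)/(-2 − 7) = 28/9 s.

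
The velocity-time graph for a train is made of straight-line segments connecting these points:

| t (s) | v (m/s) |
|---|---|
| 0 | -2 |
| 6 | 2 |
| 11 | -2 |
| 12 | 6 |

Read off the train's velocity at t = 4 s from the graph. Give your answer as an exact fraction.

2/3 m/s

On 0–6 s the graph is linear from -2 to 2 m/s: v(4) = -2 + (2 − -2)·(4 − 0)/(6 − 0) = 2/3 m/s.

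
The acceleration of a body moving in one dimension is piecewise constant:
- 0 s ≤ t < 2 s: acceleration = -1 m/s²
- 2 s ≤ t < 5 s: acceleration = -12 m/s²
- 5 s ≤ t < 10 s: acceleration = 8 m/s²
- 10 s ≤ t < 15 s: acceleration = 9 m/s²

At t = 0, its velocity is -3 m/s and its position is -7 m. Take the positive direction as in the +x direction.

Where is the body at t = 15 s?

-81.5 m

On each constant-a segment, Δv = aΔt and Δx = v₀Δt + ½aΔt²; chain segment to segment.
0–2 s: v starts -3 m/s; Δx = -3·2 + ½·-1·2² = -8 m; v ends -5 m/s.
2–5 s: v starts -5 m/s; Δx = -5·3 + ½·-12·3² = -69 m; v ends -41 m/s.
5–10 s: v starts -41 m/s; Δx = -41·5 + ½·8·5² = -105 m; v ends -1 m/s.
10–15 s: v starts -1 m/s; Δx = -1·5 + ½·9·5² = 107.5 m; v ends 44 m/s.
x(15) = -7 + Σ Δx = -81.5 m.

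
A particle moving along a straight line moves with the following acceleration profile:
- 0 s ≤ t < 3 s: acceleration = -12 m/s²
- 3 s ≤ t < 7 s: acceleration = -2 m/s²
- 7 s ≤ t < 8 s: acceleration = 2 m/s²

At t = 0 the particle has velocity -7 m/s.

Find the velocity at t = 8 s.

-49 m/s

Δv equals the area under the a-t graph; then v = v₀ + Δv.
0–3 s: -12 × 3 = -36 m/s
3–7 s: -2 × 4 = -8 m/s
7–8 s: 2 × 1 = 2 m/s
Δv = -42 m/s, so v(8) = -7 + (-42) = -49 m/s.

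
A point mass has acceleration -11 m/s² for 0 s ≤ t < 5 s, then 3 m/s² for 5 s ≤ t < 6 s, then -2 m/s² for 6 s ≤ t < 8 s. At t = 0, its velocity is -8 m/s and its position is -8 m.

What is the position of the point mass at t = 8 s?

-371 m

On each constant-a segment, Δv = aΔt and Δx = v₀Δt + ½aΔt²; chain segment to segment.
0–5 s: v starts -8 m/s; Δx = -8·5 + ½·-11·5² = -177.5 m; v ends -63 m/s.
5–6 s: v starts -63 m/s; Δx = -63·1 + ½·3·1² = -61.5 m; v ends -60 m/s.
6–8 s: v starts -60 m/s; Δx = -60·2 + ½·-2·2² = -124 m; v ends -64 m/s.
x(8) = -8 + Σ Δx = -371 m.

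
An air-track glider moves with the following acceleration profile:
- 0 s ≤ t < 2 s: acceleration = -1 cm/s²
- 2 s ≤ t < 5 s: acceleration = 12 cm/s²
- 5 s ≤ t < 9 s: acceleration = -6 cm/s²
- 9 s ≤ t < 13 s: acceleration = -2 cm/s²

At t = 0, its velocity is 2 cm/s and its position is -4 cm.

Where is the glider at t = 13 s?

On each constant-a segment, Δv = aΔt and Δx = v₀Δt + ½aΔt²; chain segment to segment.
0–2 s: v starts 2 cm/s; Δx = 2·2 + ½·-1·2² = 2 cm; v ends 0 cm/s.
2–5 s: v starts 0 cm/s; Δx = 0·3 + ½·12·3² = 54 cm; v ends 36 cm/s.
5–9 s: v starts 36 cm/s; Δx = 36·4 + ½·-6·4² = 96 cm; v ends 12 cm/s.
9–13 s: v starts 12 cm/s; Δx = 12·4 + ½·-2·4² = 32 cm; v ends 4 cm/s.
x(13) = -4 + Σ Δx = 180 cm.

180 cm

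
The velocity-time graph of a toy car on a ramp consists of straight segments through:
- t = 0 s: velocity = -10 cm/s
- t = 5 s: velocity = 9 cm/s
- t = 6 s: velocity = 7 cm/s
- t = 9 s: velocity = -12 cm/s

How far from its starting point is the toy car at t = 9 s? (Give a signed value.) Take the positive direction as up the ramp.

-2 cm

Net displacement equals the area under the velocity-time graph (areas below the axis count negative).
0–5 s: ½(-10 + 9)(5) = -2.5 cm
5–6 s: ½(9 + 7)(1) = 8 cm
6–9 s: ½(7 + -12)(3) = -7.5 cm
Net displacement = -2 cm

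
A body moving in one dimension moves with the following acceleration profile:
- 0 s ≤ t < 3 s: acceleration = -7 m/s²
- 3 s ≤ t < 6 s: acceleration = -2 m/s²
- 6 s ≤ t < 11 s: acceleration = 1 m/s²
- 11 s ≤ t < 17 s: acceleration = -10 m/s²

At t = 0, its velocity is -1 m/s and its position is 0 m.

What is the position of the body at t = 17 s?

-555 m

On each constant-a segment, Δv = aΔt and Δx = v₀Δt + ½aΔt²; chain segment to segment.
0–3 s: v starts -1 m/s; Δx = -1·3 + ½·-7·3² = -34.5 m; v ends -22 m/s.
3–6 s: v starts -22 m/s; Δx = -22·3 + ½·-2·3² = -75 m; v ends -28 m/s.
6–11 s: v starts -28 m/s; Δx = -28·5 + ½·1·5² = -127.5 m; v ends -23 m/s.
11–17 s: v starts -23 m/s; Δx = -23·6 + ½·-10·6² = -318 m; v ends -83 m/s.
x(17) = 0 + Σ Δx = -555 m.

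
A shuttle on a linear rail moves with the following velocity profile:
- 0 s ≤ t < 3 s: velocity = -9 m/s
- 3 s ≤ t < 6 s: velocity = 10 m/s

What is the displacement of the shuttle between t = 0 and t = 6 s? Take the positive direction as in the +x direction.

Displacement is the signed area under the v-t curve.
0–3 s: -9 × 3 = -27 m
3–6 s: 10 × 3 = 30 m
Net displacement = 3 m

3 m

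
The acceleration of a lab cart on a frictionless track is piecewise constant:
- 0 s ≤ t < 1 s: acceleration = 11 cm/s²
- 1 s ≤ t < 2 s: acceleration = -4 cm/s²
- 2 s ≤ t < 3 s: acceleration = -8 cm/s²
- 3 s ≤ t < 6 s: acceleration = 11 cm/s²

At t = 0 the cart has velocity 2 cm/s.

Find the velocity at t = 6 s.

Δv equals the area under the a-t graph; then v = v₀ + Δv.
0–1 s: 11 × 1 = 11 cm/s
1–2 s: -4 × 1 = -4 cm/s
2–3 s: -8 × 1 = -8 cm/s
3–6 s: 11 × 3 = 33 cm/s
Δv = 32 cm/s, so v(6) = 2 + (32) = 34 cm/s.

34 cm/s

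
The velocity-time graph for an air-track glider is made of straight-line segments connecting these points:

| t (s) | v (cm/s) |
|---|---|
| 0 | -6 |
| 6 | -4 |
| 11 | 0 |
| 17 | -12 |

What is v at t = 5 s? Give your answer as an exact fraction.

On 0–6 s the graph is linear from -6 to -4 cm/s: v(5) = -6 + (-4 − -6)·(5 − 0)/(6 − 0) = -13/3 cm/s.

-13/3 cm/s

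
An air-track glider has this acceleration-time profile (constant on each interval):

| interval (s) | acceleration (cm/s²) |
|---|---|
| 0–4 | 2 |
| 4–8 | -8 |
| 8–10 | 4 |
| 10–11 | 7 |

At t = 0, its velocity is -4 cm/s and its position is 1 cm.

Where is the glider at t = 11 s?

-111.5 cm

On each constant-a segment, Δv = aΔt and Δx = v₀Δt + ½aΔt²; chain segment to segment.
0–4 s: v starts -4 cm/s; Δx = -4·4 + ½·2·4² = 0 cm; v ends 4 cm/s.
4–8 s: v starts 4 cm/s; Δx = 4·4 + ½·-8·4² = -48 cm; v ends -28 cm/s.
8–10 s: v starts -28 cm/s; Δx = -28·2 + ½·4·2² = -48 cm; v ends -20 cm/s.
10–11 s: v starts -20 cm/s; Δx = -20·1 + ½·7·1² = -16.5 cm; v ends -13 cm/s.
x(11) = 1 + Σ Δx = -111.5 cm.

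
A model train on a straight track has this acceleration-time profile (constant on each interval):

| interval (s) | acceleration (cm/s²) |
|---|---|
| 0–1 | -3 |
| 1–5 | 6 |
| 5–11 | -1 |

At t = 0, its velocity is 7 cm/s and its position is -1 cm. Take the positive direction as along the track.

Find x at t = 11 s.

218.5 cm

On each constant-a segment, Δv = aΔt and Δx = v₀Δt + ½aΔt²; chain segment to segment.
0–1 s: v starts 7 cm/s; Δx = 7·1 + ½·-3·1² = 5.5 cm; v ends 4 cm/s.
1–5 s: v starts 4 cm/s; Δx = 4·4 + ½·6·4² = 64 cm; v ends 28 cm/s.
5–11 s: v starts 28 cm/s; Δx = 28·6 + ½·-1·6² = 150 cm; v ends 22 cm/s.
x(11) = -1 + Σ Δx = 218.5 cm.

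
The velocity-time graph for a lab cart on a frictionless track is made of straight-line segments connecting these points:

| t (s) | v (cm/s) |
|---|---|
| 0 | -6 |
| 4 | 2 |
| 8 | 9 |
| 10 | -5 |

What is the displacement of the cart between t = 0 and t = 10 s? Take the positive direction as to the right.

18 cm

Displacement is the signed area under the v-t curve.
0–4 s: ½(-6 + 2)(4) = -8 cm
4–8 s: ½(2 + 9)(4) = 22 cm
8–10 s: ½(9 + -5)(2) = 4 cm
Net displacement = 18 cm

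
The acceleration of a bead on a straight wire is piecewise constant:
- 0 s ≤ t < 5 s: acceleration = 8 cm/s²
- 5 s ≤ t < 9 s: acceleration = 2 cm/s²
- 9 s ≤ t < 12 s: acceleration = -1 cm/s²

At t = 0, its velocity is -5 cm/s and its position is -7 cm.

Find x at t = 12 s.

On each constant-a segment, Δv = aΔt and Δx = v₀Δt + ½aΔt²; chain segment to segment.
0–5 s: v starts -5 cm/s; Δx = -5·5 + ½·8·5² = 75 cm; v ends 35 cm/s.
5–9 s: v starts 35 cm/s; Δx = 35·4 + ½·2·4² = 156 cm; v ends 43 cm/s.
9–12 s: v starts 43 cm/s; Δx = 43·3 + ½·-1·3² = 124.5 cm; v ends 40 cm/s.
x(12) = -7 + Σ Δx = 348.5 cm.

348.5 cm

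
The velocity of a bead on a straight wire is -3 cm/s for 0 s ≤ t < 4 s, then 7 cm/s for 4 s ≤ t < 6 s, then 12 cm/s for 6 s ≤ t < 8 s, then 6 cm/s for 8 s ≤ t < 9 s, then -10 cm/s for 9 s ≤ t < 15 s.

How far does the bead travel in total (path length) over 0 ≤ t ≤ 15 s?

Distance (not displacement) is the total path length: add the absolute areas under v-t.
0–4 s: |-3| × 4 = 12 cm
4–6 s: |7| × 2 = 14 cm
6–8 s: |12| × 2 = 24 cm
8–9 s: |6| × 1 = 6 cm
9–15 s: |-10| × 6 = 60 cm
Total distance = 116 cm

116 cm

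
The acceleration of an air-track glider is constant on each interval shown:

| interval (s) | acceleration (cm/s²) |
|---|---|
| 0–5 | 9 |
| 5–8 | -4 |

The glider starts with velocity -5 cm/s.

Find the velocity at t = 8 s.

Δv equals the area under the a-t graph; then v = v₀ + Δv.
0–5 s: 9 × 5 = 45 cm/s
5–8 s: -4 × 3 = -12 cm/s
Δv = 33 cm/s, so v(8) = -5 + (33) = 28 cm/s.

28 cm/s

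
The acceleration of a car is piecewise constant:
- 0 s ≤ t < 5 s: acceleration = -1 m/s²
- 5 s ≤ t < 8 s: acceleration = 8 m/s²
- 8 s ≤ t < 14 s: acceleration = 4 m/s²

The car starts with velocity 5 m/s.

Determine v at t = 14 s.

48 m/s

Δv equals the area under the a-t graph; then v = v₀ + Δv.
0–5 s: -1 × 5 = -5 m/s
5–8 s: 8 × 3 = 24 m/s
8–14 s: 4 × 6 = 24 m/s
Δv = 43 m/s, so v(14) = 5 + (43) = 48 m/s.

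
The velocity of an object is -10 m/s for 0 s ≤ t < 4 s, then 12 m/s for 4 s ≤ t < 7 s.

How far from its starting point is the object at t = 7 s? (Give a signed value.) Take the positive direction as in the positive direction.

-4 m

Displacement is the signed area under the v-t curve.
0–4 s: -10 × 4 = -40 m
4–7 s: 12 × 3 = 36 m
Net displacement = -4 m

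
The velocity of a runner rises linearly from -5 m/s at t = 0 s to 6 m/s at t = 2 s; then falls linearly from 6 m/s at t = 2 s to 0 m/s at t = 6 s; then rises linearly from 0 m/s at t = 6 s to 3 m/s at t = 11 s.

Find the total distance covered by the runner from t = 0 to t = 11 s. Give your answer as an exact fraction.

551/22 m

Distance (not displacement) is the total path length: add the absolute areas under v-t.
0–2 s: v = 0 at t = 10/11 s; triangle areas 25/11 + 36/11 = 61/11 m
2–6 s: |½(6 + 0)(4)| = 12 m
6–11 s: |½(0 + 3)(5)| = 7.5 m
Total distance = 551/22 m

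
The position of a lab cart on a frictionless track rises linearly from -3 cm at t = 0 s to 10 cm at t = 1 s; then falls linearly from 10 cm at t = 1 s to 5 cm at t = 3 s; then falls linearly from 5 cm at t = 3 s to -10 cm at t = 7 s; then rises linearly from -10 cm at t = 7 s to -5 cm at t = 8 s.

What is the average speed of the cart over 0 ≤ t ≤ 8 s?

4.75 cm/s

Average speed = (total path length)/(elapsed time); on a piecewise-linear x-t graph the path length is Σ|Δx|.
0–1 s: |Δx| = |10 − -3| = 13 cm
1–3 s: |Δx| = |5 − 10| = 5 cm
3–7 s: |Δx| = |-10 − 5| = 15 cm
7–8 s: |Δx| = |-5 − -10| = 5 cm
Total path = 38 cm; average speed = 38/8 = 4.75 cm/s.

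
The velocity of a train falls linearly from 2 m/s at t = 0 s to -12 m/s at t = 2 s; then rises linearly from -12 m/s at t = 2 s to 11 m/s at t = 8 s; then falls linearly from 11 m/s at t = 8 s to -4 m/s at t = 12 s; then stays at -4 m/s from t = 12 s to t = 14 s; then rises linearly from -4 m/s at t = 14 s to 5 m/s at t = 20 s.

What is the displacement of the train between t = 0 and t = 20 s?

Net displacement equals the area under the velocity-time graph (areas below the axis count negative).
0–2 s: ½(2 + -12)(2) = -10 m
2–8 s: ½(-12 + 11)(6) = -3 m
8–12 s: ½(11 + -4)(4) = 14 m
12–14 s: -4 × 2 = -8 m
14–20 s: ½(-4 + 5)(6) = 3 m
Net displacement = -4 m

-4 m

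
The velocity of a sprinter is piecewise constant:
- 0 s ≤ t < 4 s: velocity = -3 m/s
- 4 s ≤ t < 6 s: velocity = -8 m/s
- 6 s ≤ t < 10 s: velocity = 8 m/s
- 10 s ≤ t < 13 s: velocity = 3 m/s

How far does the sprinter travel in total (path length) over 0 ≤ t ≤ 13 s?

Distance (not displacement) is the total path length: add the absolute areas under v-t.
0–4 s: |-3| × 4 = 12 m
4–6 s: |-8| × 2 = 16 m
6–10 s: |8| × 4 = 32 m
10–13 s: |3| × 3 = 9 m
Total distance = 69 m

69 m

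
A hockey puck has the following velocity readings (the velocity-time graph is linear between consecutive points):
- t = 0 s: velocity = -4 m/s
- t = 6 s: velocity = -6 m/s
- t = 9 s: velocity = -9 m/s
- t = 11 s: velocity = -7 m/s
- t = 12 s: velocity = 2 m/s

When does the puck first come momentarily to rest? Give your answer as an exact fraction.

t = 106/9 s

v changes sign on 11–12 s (from -7 to 2); the graph is linear there, so v = 0 at t = 11 + (7)·(12 − 11)/(2 − -7) = 106/9 s.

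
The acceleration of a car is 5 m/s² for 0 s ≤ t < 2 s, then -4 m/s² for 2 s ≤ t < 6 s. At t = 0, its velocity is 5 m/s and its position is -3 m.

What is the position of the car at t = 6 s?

45 m

On each constant-a segment, Δv = aΔt and Δx = v₀Δt + ½aΔt²; chain segment to segment.
0–2 s: v starts 5 m/s; Δx = 5·2 + ½·5·2² = 20 m; v ends 15 m/s.
2–6 s: v starts 15 m/s; Δx = 15·4 + ½·-4·4² = 28 m; v ends -1 m/s.
x(6) = -3 + Σ Δx = 45 m.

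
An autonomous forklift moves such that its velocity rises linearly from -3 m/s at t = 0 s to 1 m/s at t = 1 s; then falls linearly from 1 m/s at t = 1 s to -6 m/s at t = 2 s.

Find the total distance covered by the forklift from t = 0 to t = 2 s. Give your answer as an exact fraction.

109/28 m

Total distance travelled is ∫|v| dt — sum the magnitudes of each area piece.
0–1 s: v = 0 at t = 0.75 s; triangle areas 1.125 + 0.125 = 1.25 m
1–2 s: v = 0 at t = 8/7 s; triangle areas 1/14 + 18/7 = 37/14 m
Total distance = 109/28 m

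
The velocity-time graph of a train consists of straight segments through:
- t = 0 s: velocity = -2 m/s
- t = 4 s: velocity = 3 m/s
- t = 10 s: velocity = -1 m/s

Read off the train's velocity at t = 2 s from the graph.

On 0–4 s the graph is linear from -2 to 3 m/s: v(2) = -2 + (3 − -2)·(2 − 0)/(4 − 0) = 0.5 m/s.

0.5 m/s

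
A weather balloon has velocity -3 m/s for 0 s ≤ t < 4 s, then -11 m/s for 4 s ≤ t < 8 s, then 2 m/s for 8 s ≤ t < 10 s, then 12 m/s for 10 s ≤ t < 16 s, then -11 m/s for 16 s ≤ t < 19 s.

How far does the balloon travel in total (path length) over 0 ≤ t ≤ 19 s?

Distance (not displacement) is the total path length: add the absolute areas under v-t.
0–4 s: |-3| × 4 = 12 m
4–8 s: |-11| × 4 = 44 m
8–10 s: |2| × 2 = 4 m
10–16 s: |12| × 6 = 72 m
16–19 s: |-11| × 3 = 33 m
Total distance = 165 m

165 m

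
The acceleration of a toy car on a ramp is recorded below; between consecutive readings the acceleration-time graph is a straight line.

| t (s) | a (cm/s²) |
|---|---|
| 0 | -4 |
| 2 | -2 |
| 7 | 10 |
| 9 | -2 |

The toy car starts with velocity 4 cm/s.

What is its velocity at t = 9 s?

26 cm/s

Δv equals the area under the a-t graph; then v = v₀ + Δv.
0–2 s: ½(-4 + -2)(2) = -6 cm/s
2–7 s: ½(-2 + 10)(5) = 20 cm/s
7–9 s: ½(10 + -2)(2) = 8 cm/s
Δv = 22 cm/s, so v(9) = 4 + (22) = 26 cm/s.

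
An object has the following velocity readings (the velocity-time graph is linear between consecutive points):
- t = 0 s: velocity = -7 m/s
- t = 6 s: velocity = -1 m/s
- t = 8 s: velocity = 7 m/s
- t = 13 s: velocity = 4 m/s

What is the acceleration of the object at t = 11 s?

Acceleration is the slope of the v-t graph on 8–13 s: (4 − 7)/(13 − 8) = -0.6 m/s².

-0.6 m/s²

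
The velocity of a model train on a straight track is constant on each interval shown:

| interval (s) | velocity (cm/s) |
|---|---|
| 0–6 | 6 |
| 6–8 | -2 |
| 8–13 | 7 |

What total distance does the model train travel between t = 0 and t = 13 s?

Distance (not displacement) is the total path length: add the absolute areas under v-t.
0–6 s: |6| × 6 = 36 cm
6–8 s: |-2| × 2 = 4 cm
8–13 s: |7| × 5 = 35 cm
Total distance = 75 cm

75 cm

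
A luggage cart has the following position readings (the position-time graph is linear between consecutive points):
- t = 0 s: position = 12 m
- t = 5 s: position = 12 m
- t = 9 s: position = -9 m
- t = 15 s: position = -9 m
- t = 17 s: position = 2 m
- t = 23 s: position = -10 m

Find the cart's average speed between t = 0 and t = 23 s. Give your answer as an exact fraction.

Average speed = (total path length)/(elapsed time); on a piecewise-linear x-t graph the path length is Σ|Δx|.
0–5 s: |Δx| = |12 − 12| = 0 m
5–9 s: |Δx| = |-9 − 12| = 21 m
9–15 s: |Δx| = |-9 − -9| = 0 m
15–17 s: |Δx| = |2 − -9| = 11 m
17–23 s: |Δx| = |-10 − 2| = 12 m
Total path = 44 m; average speed = 44/23 = 44/23 m/s.

44/23 m/s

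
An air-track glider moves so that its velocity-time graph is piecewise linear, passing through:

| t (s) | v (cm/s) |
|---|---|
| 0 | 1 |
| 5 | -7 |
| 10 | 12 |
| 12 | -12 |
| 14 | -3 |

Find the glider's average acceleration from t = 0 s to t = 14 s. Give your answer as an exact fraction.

Average acceleration = Δv/Δt = (-3 − 1)/(14 − 0) = -2/7 cm/s².

-2/7 cm/s²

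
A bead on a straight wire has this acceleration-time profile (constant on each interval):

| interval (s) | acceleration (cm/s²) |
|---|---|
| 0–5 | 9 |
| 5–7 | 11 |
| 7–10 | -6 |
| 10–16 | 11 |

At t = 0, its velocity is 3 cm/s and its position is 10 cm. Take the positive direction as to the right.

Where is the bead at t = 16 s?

948.5 cm

On each constant-a segment, Δv = aΔt and Δx = v₀Δt + ½aΔt²; chain segment to segment.
0–5 s: v starts 3 cm/s; Δx = 3·5 + ½·9·5² = 127.5 cm; v ends 48 cm/s.
5–7 s: v starts 48 cm/s; Δx = 48·2 + ½·11·2² = 118 cm; v ends 70 cm/s.
7–10 s: v starts 70 cm/s; Δx = 70·3 + ½·-6·3² = 183 cm; v ends 52 cm/s.
10–16 s: v starts 52 cm/s; Δx = 52·6 + ½·11·6² = 510 cm; v ends 118 cm/s.
x(16) = 10 + Σ Δx = 948.5 cm.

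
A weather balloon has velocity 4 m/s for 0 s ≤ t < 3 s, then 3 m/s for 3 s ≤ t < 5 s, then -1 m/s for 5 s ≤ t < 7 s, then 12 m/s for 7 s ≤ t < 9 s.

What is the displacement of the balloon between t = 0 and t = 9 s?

Displacement is the signed area under the v-t curve.
0–3 s: 4 × 3 = 12 m
3–5 s: 3 × 2 = 6 m
5–7 s: -1 × 2 = -2 m
7–9 s: 12 × 2 = 24 m
Net displacement = 40 m

40 m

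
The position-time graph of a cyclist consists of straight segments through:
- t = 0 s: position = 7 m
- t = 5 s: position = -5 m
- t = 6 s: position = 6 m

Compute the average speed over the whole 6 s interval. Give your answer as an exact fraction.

23/6 m/s

Average speed = (total path length)/(elapsed time); on a piecewise-linear x-t graph the path length is Σ|Δx|.
0–5 s: |Δx| = |-5 − 7| = 12 m
5–6 s: |Δx| = |6 − -5| = 11 m
Total path = 23 m; average speed = 23/6 = 23/6 m/s.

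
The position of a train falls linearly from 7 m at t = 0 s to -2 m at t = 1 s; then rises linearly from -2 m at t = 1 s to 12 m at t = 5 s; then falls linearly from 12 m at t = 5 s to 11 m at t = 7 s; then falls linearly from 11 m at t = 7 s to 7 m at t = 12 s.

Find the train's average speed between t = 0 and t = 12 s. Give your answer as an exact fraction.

7/3 m/s

Average speed = (total path length)/(elapsed time); on a piecewise-linear x-t graph the path length is Σ|Δx|.
0–1 s: |Δx| = |-2 − 7| = 9 m
1–5 s: |Δx| = |12 − -2| = 14 m
5–7 s: |Δx| = |11 − 12| = 1 m
7–12 s: |Δx| = |7 − 11| = 4 m
Total path = 28 m; average speed = 28/12 = 7/3 m/s.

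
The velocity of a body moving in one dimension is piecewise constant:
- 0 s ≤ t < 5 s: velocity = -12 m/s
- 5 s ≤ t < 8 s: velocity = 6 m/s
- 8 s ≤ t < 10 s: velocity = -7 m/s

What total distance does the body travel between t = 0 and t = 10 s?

92 m

Distance (not displacement) is the total path length: add the absolute areas under v-t.
0–5 s: |-12| × 5 = 60 m
5–8 s: |6| × 3 = 18 m
8–10 s: |-7| × 2 = 14 m
Total distance = 92 m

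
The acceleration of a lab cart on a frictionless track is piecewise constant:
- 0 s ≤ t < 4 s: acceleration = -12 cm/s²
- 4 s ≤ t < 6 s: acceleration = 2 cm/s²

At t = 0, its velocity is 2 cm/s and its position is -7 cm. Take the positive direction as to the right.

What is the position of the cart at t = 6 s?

-183 cm

On each constant-a segment, Δv = aΔt and Δx = v₀Δt + ½aΔt²; chain segment to segment.
0–4 s: v starts 2 cm/s; Δx = 2·4 + ½·-12·4² = -88 cm; v ends -46 cm/s.
4–6 s: v starts -46 cm/s; Δx = -46·2 + ½·2·2² = -88 cm; v ends -42 cm/s.
x(6) = -7 + Σ Δx = -183 cm.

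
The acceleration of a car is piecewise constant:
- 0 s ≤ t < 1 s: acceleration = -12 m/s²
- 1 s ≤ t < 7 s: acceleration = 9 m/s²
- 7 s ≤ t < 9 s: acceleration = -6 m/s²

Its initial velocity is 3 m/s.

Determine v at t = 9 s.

Δv equals the area under the a-t graph; then v = v₀ + Δv.
0–1 s: -12 × 1 = -12 m/s
1–7 s: 9 × 6 = 54 m/s
7–9 s: -6 × 2 = -12 m/s
Δv = 30 m/s, so v(9) = 3 + (30) = 33 m/s.

33 m/s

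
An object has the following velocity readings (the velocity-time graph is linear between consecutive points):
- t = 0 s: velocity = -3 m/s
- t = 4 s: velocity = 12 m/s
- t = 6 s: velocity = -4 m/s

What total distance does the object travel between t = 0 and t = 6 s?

Distance (not displacement) is the total path length: add the absolute areas under v-t.
0–4 s: v = 0 at t = 0.8 s; triangle areas 1.2 + 19.2 = 20.4 m
4–6 s: v = 0 at t = 5.5 s; triangle areas 9 + 1 = 10 m
Total distance = 30.4 m

30.4 m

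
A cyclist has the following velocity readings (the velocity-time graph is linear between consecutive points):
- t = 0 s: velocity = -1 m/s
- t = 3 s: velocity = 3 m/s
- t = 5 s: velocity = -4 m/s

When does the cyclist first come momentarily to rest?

t = 0.75 s

v changes sign on 0–3 s (from -1 to 3); the graph is linear there, so v = 0 at t = 0 + (1)·(3 − 0)/(3 − -1) = 0.75 s.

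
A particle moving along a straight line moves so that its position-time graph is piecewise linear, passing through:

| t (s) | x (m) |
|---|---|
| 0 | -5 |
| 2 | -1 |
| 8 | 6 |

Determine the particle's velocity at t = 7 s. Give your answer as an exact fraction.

Velocity is the slope of the x-t graph on 2–8 s: (6 − -1)/(8 − 2) = 7/6 m/s.

7/6 m/s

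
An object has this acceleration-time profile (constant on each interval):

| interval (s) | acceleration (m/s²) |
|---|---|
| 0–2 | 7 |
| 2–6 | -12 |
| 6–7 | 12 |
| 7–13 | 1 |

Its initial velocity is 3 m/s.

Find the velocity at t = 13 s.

Δv equals the area under the a-t graph; then v = v₀ + Δv.
0–2 s: 7 × 2 = 14 m/s
2–6 s: -12 × 4 = -48 m/s
6–7 s: 12 × 1 = 12 m/s
7–13 s: 1 × 6 = 6 m/s
Δv = -16 m/s, so v(13) = 3 + (-16) = -13 m/s.

-13 m/s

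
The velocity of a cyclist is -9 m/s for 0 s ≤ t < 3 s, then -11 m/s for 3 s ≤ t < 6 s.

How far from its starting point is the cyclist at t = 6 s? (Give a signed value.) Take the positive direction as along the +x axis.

-60 m

Displacement is the signed area under the v-t curve.
0–3 s: -9 × 3 = -27 m
3–6 s: -11 × 3 = -33 m
Net displacement = -60 m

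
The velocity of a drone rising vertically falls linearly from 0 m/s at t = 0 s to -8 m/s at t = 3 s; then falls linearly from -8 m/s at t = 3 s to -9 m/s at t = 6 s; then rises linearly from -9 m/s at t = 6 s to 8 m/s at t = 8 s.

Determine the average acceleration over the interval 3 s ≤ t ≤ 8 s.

3.2 m/s²

Average acceleration = Δv/Δt = (8 − -8)/(8 − 3) = 3.2 m/s².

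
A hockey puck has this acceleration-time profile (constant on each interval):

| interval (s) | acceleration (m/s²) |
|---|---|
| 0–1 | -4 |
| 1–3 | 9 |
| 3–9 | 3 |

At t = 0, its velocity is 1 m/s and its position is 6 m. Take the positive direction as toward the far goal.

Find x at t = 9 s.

On each constant-a segment, Δv = aΔt and Δx = v₀Δt + ½aΔt²; chain segment to segment.
0–1 s: v starts 1 m/s; Δx = 1·1 + ½·-4·1² = -1 m; v ends -3 m/s.
1–3 s: v starts -3 m/s; Δx = -3·2 + ½·9·2² = 12 m; v ends 15 m/s.
3–9 s: v starts 15 m/s; Δx = 15·6 + ½·3·6² = 144 m; v ends 33 m/s.
x(9) = 6 + Σ Δx = 161 m.

161 m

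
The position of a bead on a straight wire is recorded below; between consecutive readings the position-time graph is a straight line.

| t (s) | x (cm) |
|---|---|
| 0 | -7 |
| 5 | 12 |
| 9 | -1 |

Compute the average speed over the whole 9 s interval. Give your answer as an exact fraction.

Average speed = (total path length)/(elapsed time); on a piecewise-linear x-t graph the path length is Σ|Δx|.
0–5 s: |Δx| = |12 − -7| = 19 cm
5–9 s: |Δx| = |-1 − 12| = 13 cm
Total path = 32 cm; average speed = 32/9 = 32/9 cm/s.

32/9 cm/s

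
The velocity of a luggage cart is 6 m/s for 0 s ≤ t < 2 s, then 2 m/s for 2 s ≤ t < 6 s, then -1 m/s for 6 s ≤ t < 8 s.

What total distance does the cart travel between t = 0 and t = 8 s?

Total distance travelled is ∫|v| dt — sum the magnitudes of each area piece.
0–2 s: |6| × 2 = 12 m
2–6 s: |2| × 4 = 8 m
6–8 s: |-1| × 2 = 2 m
Total distance = 22 m

22 m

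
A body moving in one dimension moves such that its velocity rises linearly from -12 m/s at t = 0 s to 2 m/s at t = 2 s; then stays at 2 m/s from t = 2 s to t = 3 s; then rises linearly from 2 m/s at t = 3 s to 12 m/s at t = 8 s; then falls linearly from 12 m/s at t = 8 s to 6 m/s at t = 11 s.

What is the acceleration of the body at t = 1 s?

Acceleration is the slope of the v-t graph on 0–2 s: (2 − -12)/(2 − 0) = 7 m/s².

7 m/s²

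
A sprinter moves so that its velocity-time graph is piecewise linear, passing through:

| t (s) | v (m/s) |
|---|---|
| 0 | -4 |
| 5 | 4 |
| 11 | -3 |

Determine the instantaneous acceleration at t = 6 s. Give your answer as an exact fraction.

-7/6 m/s²

Acceleration is the slope of the v-t graph on 5–11 s: (-3 − 4)/(11 − 5) = -7/6 m/s².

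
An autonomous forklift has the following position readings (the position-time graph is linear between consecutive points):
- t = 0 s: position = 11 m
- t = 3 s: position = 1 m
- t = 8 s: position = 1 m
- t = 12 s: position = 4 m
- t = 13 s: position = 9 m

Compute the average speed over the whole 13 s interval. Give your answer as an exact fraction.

Average speed = (total path length)/(elapsed time); on a piecewise-linear x-t graph the path length is Σ|Δx|.
0–3 s: |Δx| = |1 − 11| = 10 m
3–8 s: |Δx| = |1 − 1| = 0 m
8–12 s: |Δx| = |4 − 1| = 3 m
12–13 s: |Δx| = |9 − 4| = 5 m
Total path = 18 m; average speed = 18/13 = 18/13 m/s.

18/13 m/s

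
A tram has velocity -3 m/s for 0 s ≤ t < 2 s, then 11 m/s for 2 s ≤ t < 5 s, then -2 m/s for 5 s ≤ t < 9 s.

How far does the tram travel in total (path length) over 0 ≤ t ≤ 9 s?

47 m

Distance (not displacement) is the total path length: add the absolute areas under v-t.
0–2 s: |-3| × 2 = 6 m
2–5 s: |11| × 3 = 33 m
5–9 s: |-2| × 4 = 8 m
Total distance = 47 m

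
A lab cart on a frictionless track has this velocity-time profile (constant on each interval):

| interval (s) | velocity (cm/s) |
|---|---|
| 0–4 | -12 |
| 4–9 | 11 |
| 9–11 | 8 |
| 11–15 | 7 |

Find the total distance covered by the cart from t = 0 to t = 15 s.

Total distance travelled is ∫|v| dt — sum the magnitudes of each area piece.
0–4 s: |-12| × 4 = 48 cm
4–9 s: |11| × 5 = 55 cm
9–11 s: |8| × 2 = 16 cm
11–15 s: |7| × 4 = 28 cm
Total distance = 147 cm

147 cm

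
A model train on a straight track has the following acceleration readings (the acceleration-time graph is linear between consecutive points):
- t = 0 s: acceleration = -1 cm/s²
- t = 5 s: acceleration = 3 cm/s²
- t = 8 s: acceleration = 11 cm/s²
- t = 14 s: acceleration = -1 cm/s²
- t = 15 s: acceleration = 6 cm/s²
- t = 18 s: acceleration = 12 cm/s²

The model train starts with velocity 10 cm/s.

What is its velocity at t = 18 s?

Δv equals the area under the a-t graph; then v = v₀ + Δv.
0–5 s: ½(-1 + 3)(5) = 5 cm/s
5–8 s: ½(3 + 11)(3) = 21 cm/s
8–14 s: ½(11 + -1)(6) = 30 cm/s
14–15 s: ½(-1 + 6)(1) = 2.5 cm/s
15–18 s: ½(6 + 12)(3) = 27 cm/s
Δv = 85.5 cm/s, so v(18) = 10 + (85.5) = 95.5 cm/s.

95.5 cm/s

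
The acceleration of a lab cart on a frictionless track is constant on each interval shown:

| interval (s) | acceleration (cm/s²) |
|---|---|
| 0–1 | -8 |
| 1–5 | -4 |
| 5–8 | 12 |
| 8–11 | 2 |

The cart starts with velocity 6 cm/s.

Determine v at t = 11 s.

Δv equals the area under the a-t graph; then v = v₀ + Δv.
0–1 s: -8 × 1 = -8 cm/s
1–5 s: -4 × 4 = -16 cm/s
5–8 s: 12 × 3 = 36 cm/s
8–11 s: 2 × 3 = 6 cm/s
Δv = 18 cm/s, so v(11) = 6 + (18) = 24 cm/s.

24 cm/s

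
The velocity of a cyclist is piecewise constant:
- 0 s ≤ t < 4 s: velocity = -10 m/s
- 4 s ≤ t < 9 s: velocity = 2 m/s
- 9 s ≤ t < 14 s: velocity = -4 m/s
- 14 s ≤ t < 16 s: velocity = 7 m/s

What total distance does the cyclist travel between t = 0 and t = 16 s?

Total distance travelled is ∫|v| dt — sum the magnitudes of each area piece.
0–4 s: |-10| × 4 = 40 m
4–9 s: |2| × 5 = 10 m
9–14 s: |-4| × 5 = 20 m
14–16 s: |7| × 2 = 14 m
Total distance = 84 m

84 m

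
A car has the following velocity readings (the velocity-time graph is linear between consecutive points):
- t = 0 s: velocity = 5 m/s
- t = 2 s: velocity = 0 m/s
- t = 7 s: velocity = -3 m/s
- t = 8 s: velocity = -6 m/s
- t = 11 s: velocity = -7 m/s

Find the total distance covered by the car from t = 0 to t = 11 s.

36.5 m

Total distance travelled is ∫|v| dt — sum the magnitudes of each area piece.
0–2 s: |½(5 + 0)(2)| = 5 m
2–7 s: |½(0 + -3)(5)| = 7.5 m
7–8 s: |½(-3 + -6)(1)| = 4.5 m
8–11 s: |½(-6 + -7)(3)| = 19.5 m
Total distance = 36.5 m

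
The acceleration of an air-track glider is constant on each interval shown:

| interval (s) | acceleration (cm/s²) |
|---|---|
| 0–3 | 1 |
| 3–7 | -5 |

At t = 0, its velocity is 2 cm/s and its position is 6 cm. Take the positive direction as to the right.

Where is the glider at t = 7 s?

On each constant-a segment, Δv = aΔt and Δx = v₀Δt + ½aΔt²; chain segment to segment.
0–3 s: v starts 2 cm/s; Δx = 2·3 + ½·1·3² = 10.5 cm; v ends 5 cm/s.
3–7 s: v starts 5 cm/s; Δx = 5·4 + ½·-5·4² = -20 cm; v ends -15 cm/s.
x(7) = 6 + Σ Δx = -3.5 cm.

-3.5 cm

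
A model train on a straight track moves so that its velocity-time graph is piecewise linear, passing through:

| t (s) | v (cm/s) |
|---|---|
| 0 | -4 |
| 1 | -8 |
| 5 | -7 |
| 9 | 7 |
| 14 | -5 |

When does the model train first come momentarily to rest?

t = 7 s

v changes sign on 5–9 s (from -7 to 7); the graph is linear there, so v = 0 at t = 5 + (7)·(9 − 5)/(7 − -7) = 7 s.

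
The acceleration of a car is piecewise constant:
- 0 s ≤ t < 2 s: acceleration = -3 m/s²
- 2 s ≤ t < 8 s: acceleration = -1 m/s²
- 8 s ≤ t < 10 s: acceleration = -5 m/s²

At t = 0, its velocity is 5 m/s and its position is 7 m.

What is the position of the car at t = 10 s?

-37 m

On each constant-a segment, Δv = aΔt and Δx = v₀Δt + ½aΔt²; chain segment to segment.
0–2 s: v starts 5 m/s; Δx = 5·2 + ½·-3·2² = 4 m; v ends -1 m/s.
2–8 s: v starts -1 m/s; Δx = -1·6 + ½·-1·6² = -24 m; v ends -7 m/s.
8–10 s: v starts -7 m/s; Δx = -7·2 + ½·-5·2² = -24 m; v ends -17 m/s.
x(10) = 7 + Σ Δx = -37 m.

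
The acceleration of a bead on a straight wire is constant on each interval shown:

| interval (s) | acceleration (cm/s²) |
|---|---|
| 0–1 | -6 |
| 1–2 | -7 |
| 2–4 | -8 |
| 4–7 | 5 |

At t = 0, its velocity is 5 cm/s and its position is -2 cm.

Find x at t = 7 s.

-86 cm

On each constant-a segment, Δv = aΔt and Δx = v₀Δt + ½aΔt²; chain segment to segment.
0–1 s: v starts 5 cm/s; Δx = 5·1 + ½·-6·1² = 2 cm; v ends -1 cm/s.
1–2 s: v starts -1 cm/s; Δx = -1·1 + ½·-7·1² = -4.5 cm; v ends -8 cm/s.
2–4 s: v starts -8 cm/s; Δx = -8·2 + ½·-8·2² = -32 cm; v ends -24 cm/s.
4–7 s: v starts -24 cm/s; Δx = -24·3 + ½·5·3² = -49.5 cm; v ends -9 cm/s.
x(7) = -2 + Σ Δx = -86 cm.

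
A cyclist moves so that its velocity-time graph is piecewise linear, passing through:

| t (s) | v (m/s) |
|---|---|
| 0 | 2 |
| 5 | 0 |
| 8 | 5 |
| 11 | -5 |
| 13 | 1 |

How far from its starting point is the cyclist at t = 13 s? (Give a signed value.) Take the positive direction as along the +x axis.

Net displacement equals the area under the velocity-time graph (areas below the axis count negative).
0–5 s: ½(2 + 0)(5) = 5 m
5–8 s: ½(0 + 5)(3) = 7.5 m
8–11 s: ½(5 + -5)(3) = 0 m
11–13 s: ½(-5 + 1)(2) = -4 m
Net displacement = 8.5 m

8.5 m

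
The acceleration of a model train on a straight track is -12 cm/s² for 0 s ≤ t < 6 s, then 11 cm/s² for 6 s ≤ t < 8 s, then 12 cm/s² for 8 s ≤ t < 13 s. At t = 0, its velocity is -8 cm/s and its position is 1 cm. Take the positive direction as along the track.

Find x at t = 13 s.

-541 cm

On each constant-a segment, Δv = aΔt and Δx = v₀Δt + ½aΔt²; chain segment to segment.
0–6 s: v starts -8 cm/s; Δx = -8·6 + ½·-12·6² = -264 cm; v ends -80 cm/s.
6–8 s: v starts -80 cm/s; Δx = -80·2 + ½·11·2² = -138 cm; v ends -58 cm/s.
8–13 s: v starts -58 cm/s; Δx = -58·5 + ½·12·5² = -140 cm; v ends 2 cm/s.
x(13) = 1 + Σ Δx = -541 cm.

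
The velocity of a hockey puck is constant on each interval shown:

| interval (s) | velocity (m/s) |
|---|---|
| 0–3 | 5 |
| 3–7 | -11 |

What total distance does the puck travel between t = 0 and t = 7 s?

59 m

Total distance travelled is ∫|v| dt — sum the magnitudes of each area piece.
0–3 s: |5| × 3 = 15 m
3–7 s: |-11| × 4 = 44 m
Total distance = 59 m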